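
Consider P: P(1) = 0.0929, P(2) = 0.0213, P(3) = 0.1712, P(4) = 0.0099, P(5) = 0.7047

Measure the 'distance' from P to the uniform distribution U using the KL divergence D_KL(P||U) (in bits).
1.0275 bits

U(i) = 1/5 for all i

D_KL(P||U) = Σ P(x) log₂(P(x) / (1/5))
           = Σ P(x) log₂(P(x)) + log₂(5)
           = log₂(5) - H(P)

H(P) = -Σ P(x) log₂(P(x)):
  -P(1)·log₂(P(1)) = -(0.0929)·log₂(0.0929) = 0.31848
  -P(2)·log₂(P(2)) = -(0.0213)·log₂(0.0213) = 0.11828
  -P(3)·log₂(P(3)) = -(0.1712)·log₂(0.1712) = 0.43592
  -P(4)·log₂(P(4)) = -(0.0099)·log₂(0.0099) = 0.06592
  -P(5)·log₂(P(5)) = -(0.7047)·log₂(0.7047) = 0.35582
H(P) = 0.31848 + 0.11828 + 0.43592 + 0.06592 + 0.35582 = 1.29442 bits

log₂(5) = 2.32193 bits

D_KL(P||U) = 2.32193 - 1.29442 = 1.02751 ≈ 1.0275 bits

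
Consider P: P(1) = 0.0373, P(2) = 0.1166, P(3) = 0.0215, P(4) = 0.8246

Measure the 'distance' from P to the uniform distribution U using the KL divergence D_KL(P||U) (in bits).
1.1130 bits

U(i) = 1/4 for all i

D_KL(P||U) = Σ P(x) log₂(P(x) / (1/4))
           = Σ P(x) log₂(P(x)) + log₂(4)
           = log₂(4) - H(P)

H(P) = -Σ P(x) log₂(P(x)):
  -P(1)·log₂(P(1)) = -(0.0373)·log₂(0.0373) = 0.17698
  -P(2)·log₂(P(2)) = -(0.1166)·log₂(0.1166) = 0.36150
  -P(3)·log₂(P(3)) = -(0.0215)·log₂(0.0215) = 0.11910
  -P(4)·log₂(P(4)) = -(0.8246)·log₂(0.8246) = 0.22943
H(P) = 0.17698 + 0.36150 + 0.11910 + 0.22943 = 0.88701 bits

log₂(4) = 2.00000 bits

D_KL(P||U) = 2.00000 - 0.88701 = 1.11299 ≈ 1.1130 bits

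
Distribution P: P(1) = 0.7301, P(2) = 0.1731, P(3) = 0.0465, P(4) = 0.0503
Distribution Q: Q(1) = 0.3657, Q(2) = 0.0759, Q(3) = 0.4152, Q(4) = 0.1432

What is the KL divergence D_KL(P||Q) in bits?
0.7113 bits

D_KL(P||Q) = Σ P(x) log₂(P(x)/Q(x))

Computing term by term:
  P(1)·log₂(P(1)/Q(1)) = 0.7301·log₂(0.7301/0.3657) = 0.72823
  P(2)·log₂(P(2)/Q(2)) = 0.1731·log₂(0.1731/0.0759) = 0.20589
  P(3)·log₂(P(3)/Q(3)) = 0.0465·log₂(0.0465/0.4152) = -0.14687
  P(4)·log₂(P(4)/Q(4)) = 0.0503·log₂(0.0503/0.1432) = -0.07592

D_KL(P||Q) = 0.72823 + 0.20589 - 0.14687 - 0.07592 = 0.71133 ≈ 0.7113 bits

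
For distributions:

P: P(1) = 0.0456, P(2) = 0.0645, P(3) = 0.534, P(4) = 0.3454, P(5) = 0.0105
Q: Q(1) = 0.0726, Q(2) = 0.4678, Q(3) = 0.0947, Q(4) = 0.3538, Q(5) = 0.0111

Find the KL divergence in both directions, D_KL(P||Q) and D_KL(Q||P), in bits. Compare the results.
D_KL(P||Q) = 1.1048 bits, D_KL(Q||P) = 1.1628 bits. D_KL(Q||P) is larger than D_KL(P||Q) by 0.0580 bits; the two directions differ.

D_KL(P||Q) = Σ P(x) log₂(P(x)/Q(x))

Computing term by term:
  P(1)·log₂(P(1)/Q(1)) = 0.0456·log₂(0.0456/0.0726) = -0.03059
  P(2)·log₂(P(2)/Q(2)) = 0.0645·log₂(0.0645/0.4678) = -0.18437
  P(3)·log₂(P(3)/Q(3)) = 0.534·log₂(0.534/0.0947) = 1.33255
  P(4)·log₂(P(4)/Q(4)) = 0.3454·log₂(0.3454/0.3538) = -0.01197
  P(5)·log₂(P(5)/Q(5)) = 0.0105·log₂(0.0105/0.0111) = -0.00084

D_KL(P||Q) = -0.03059 - 0.18437 + 1.33255 - 0.01197 - 0.00084 = 1.10478 ≈ 1.1048 bits

D_KL(Q||P) = Σ Q(x) log₂(Q(x)/P(x))

Computing term by term:
  Q(1)·log₂(Q(1)/P(1)) = 0.0726·log₂(0.0726/0.0456) = 0.04871
  Q(2)·log₂(Q(2)/P(2)) = 0.4678·log₂(0.4678/0.0645) = 1.33722
  Q(3)·log₂(Q(3)/P(3)) = 0.0947·log₂(0.0947/0.534) = -0.23631
  Q(4)·log₂(Q(4)/P(4)) = 0.3538·log₂(0.3538/0.3454) = 0.01226
  Q(5)·log₂(Q(5)/P(5)) = 0.0111·log₂(0.0111/0.0105) = 0.00089

D_KL(Q||P) = 0.04871 + 1.33722 - 0.23631 + 0.01226 + 0.00089 = 1.16277 ≈ 1.1628 bits

These are NOT equal (difference: 0.0580 bits). KL divergence is asymmetric: D_KL(P||Q) ≠ D_KL(Q||P) in general.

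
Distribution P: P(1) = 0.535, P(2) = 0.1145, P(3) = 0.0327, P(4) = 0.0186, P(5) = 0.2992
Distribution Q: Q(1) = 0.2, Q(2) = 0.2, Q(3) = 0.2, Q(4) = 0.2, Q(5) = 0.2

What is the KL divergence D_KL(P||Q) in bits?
0.6920 bits

D_KL(P||Q) = Σ P(x) log₂(P(x)/Q(x))

Computing term by term:
  P(1)·log₂(P(1)/Q(1)) = 0.535·log₂(0.535/0.2) = 0.75945
  P(2)·log₂(P(2)/Q(2)) = 0.1145·log₂(0.1145/0.2) = -0.09213
  P(3)·log₂(P(3)/Q(3)) = 0.0327·log₂(0.0327/0.2) = -0.08543
  P(4)·log₂(P(4)/Q(4)) = 0.0186·log₂(0.0186/0.2) = -0.06374
  P(5)·log₂(P(5)/Q(5)) = 0.2992·log₂(0.2992/0.2) = 0.17387

D_KL(P||Q) = 0.75945 - 0.09213 - 0.08543 - 0.06374 + 0.17387 = 0.69202 ≈ 0.6920 bits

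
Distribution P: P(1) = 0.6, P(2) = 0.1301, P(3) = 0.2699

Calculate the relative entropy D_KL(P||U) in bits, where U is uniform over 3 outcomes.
0.2500 bits

U(i) = 1/3 for all i

D_KL(P||U) = Σ P(x) log₂(P(x) / (1/3))
           = Σ P(x) log₂(P(x)) + log₂(3)
           = log₂(3) - H(P)

H(P) = -Σ P(x) log₂(P(x)):
  -P(1)·log₂(P(1)) = -(0.6)·log₂(0.6) = 0.44218
  -P(2)·log₂(P(2)) = -(0.1301)·log₂(0.1301) = 0.38279
  -P(3)·log₂(P(3)) = -(0.2699)·log₂(0.2699) = 0.50998
H(P) = 0.44218 + 0.38279 + 0.50998 = 1.33495 bits

log₂(3) = 1.58496 bits

D_KL(P||U) = 1.58496 - 1.33495 = 0.25001 ≈ 0.2500 bits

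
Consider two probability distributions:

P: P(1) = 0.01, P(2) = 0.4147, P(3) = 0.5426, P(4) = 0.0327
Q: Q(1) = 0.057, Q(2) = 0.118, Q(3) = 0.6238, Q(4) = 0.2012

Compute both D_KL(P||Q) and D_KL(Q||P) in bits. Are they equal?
D_KL(P||Q) = 0.5320 bits, D_KL(Q||P) = 0.5821 bits. No, they are not equal.

D_KL(P||Q) = Σ P(x) log₂(P(x)/Q(x))

Computing term by term:
  P(1)·log₂(P(1)/Q(1)) = 0.01·log₂(0.01/0.057) = -0.02511
  P(2)·log₂(P(2)/Q(2)) = 0.4147·log₂(0.4147/0.118) = 0.75197
  P(3)·log₂(P(3)/Q(3)) = 0.5426·log₂(0.5426/0.6238) = -0.10917
  P(4)·log₂(P(4)/Q(4)) = 0.0327·log₂(0.0327/0.2012) = -0.08572

D_KL(P||Q) = -0.02511 + 0.75197 - 0.10917 - 0.08572 = 0.53197 ≈ 0.5320 bits

D_KL(Q||P) = Σ Q(x) log₂(Q(x)/P(x))

Computing term by term:
  Q(1)·log₂(Q(1)/P(1)) = 0.057·log₂(0.057/0.01) = 0.14312
  Q(2)·log₂(Q(2)/P(2)) = 0.118·log₂(0.118/0.4147) = -0.21397
  Q(3)·log₂(Q(3)/P(3)) = 0.6238·log₂(0.6238/0.5426) = 0.12551
  Q(4)·log₂(Q(4)/P(4)) = 0.2012·log₂(0.2012/0.0327) = 0.52740

D_KL(Q||P) = 0.14312 - 0.21397 + 0.12551 + 0.52740 = 0.58206 ≈ 0.5821 bits

These are NOT equal (difference: 0.0501 bits). KL divergence is asymmetric: D_KL(P||Q) ≠ D_KL(Q||P) in general.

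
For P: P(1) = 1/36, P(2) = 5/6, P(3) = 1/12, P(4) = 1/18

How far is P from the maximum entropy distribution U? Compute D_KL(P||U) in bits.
1.1068 bits

U(i) = 1/4 for all i

D_KL(P||U) = Σ P(x) log₂(P(x) / (1/4))
           = Σ P(x) log₂(P(x)) + log₂(4)
           = log₂(4) - H(P)

H(P) = -Σ P(x) log₂(P(x)):
  -P(1)·log₂(P(1)) = -(1/36)·log₂(1/36) = 0.14361
  -P(2)·log₂(P(2)) = -(5/6)·log₂(5/6) = 0.21920
  -P(3)·log₂(P(3)) = -(1/12)·log₂(1/12) = 0.29875
  -P(4)·log₂(P(4)) = -(1/18)·log₂(1/18) = 0.23166
H(P) = 0.14361 + 0.21920 + 0.29875 + 0.23166 = 0.89322 bits

log₂(4) = 2.00000 bits

D_KL(P||U) = 2.00000 - 0.89322 = 1.10678 ≈ 1.1068 bits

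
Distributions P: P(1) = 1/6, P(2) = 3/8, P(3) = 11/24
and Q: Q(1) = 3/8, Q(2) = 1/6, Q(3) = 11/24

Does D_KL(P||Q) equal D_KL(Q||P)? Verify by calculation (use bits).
D_KL(P||Q) = 0.2437 bits, D_KL(Q||P) = 0.2437 bits. Yes — for this pair D_KL(P||Q) = D_KL(Q||P).

D_KL(P||Q) = Σ P(x) log₂(P(x)/Q(x))

Computing term by term:
  P(1)·log₂(P(1)/Q(1)) = (1/6)·log₂((1/6)/(3/8)) = -0.19499
  P(2)·log₂(P(2)/Q(2)) = (3/8)·log₂((3/8)/(1/6)) = 0.43872
  P(3)·log₂(P(3)/Q(3)) = (11/24)·log₂((11/24)/(11/24)) = 0.00000

D_KL(P||Q) = -0.19499 + 0.43872 + 0.00000 = 0.24373 ≈ 0.2437 bits

D_KL(Q||P) = Σ Q(x) log₂(Q(x)/P(x))

Computing term by term:
  Q(1)·log₂(Q(1)/P(1)) = (3/8)·log₂((3/8)/(1/6)) = 0.43872
  Q(2)·log₂(Q(2)/P(2)) = (1/6)·log₂((1/6)/(3/8)) = -0.19499
  Q(3)·log₂(Q(3)/P(3)) = (11/24)·log₂((11/24)/(11/24)) = 0.00000

D_KL(Q||P) = 0.43872 - 0.19499 + 0.00000 = 0.24373 ≈ 0.2437 bits

These ARE equal here. Q is P with outcomes relabeled (Q(1) = P(2), Q(2) = P(1)) by a relabeling that is its own inverse, so the two sums contain exactly the same terms in a different order. This is a special case — KL divergence is not symmetric in general: D_KL(P||Q) ≠ D_KL(Q||P) for most P, Q.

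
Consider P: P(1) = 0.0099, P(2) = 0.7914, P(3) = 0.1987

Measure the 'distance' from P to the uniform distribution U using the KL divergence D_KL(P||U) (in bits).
0.7887 bits

U(i) = 1/3 for all i

D_KL(P||U) = Σ P(x) log₂(P(x) / (1/3))
           = Σ P(x) log₂(P(x)) + log₂(3)
           = log₂(3) - H(P)

H(P) = -Σ P(x) log₂(P(x)):
  -P(1)·log₂(P(1)) = -(0.0099)·log₂(0.0099) = 0.06592
  -P(2)·log₂(P(2)) = -(0.7914)·log₂(0.7914) = 0.26711
  -P(3)·log₂(P(3)) = -(0.1987)·log₂(0.1987) = 0.46324
H(P) = 0.06592 + 0.26711 + 0.46324 = 0.79627 bits

log₂(3) = 1.58496 bits

D_KL(P||U) = 1.58496 - 0.79627 = 0.78869 ≈ 0.7887 bits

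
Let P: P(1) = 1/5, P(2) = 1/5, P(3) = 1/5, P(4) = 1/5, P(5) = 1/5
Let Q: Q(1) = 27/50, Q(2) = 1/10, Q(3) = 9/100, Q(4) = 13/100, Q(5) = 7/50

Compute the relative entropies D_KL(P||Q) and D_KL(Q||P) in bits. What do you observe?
D_KL(P||Q) = 0.3710 bits, D_KL(Q||P) = 0.4173 bits. The two directions give different values (D_KL(Q||P) exceeds D_KL(P||Q) by 0.0463 bits): KL divergence is asymmetric.

D_KL(P||Q) = Σ P(x) log₂(P(x)/Q(x))

Computing term by term:
  P(1)·log₂(P(1)/Q(1)) = (1/5)·log₂((1/5)/(27/50)) = -0.28659
  P(2)·log₂(P(2)/Q(2)) = (1/5)·log₂((1/5)/(1/10)) = 0.20000
  P(3)·log₂(P(3)/Q(3)) = (1/5)·log₂((1/5)/(9/100)) = 0.23040
  P(4)·log₂(P(4)/Q(4)) = (1/5)·log₂((1/5)/(13/100)) = 0.12430
  P(5)·log₂(P(5)/Q(5)) = (1/5)·log₂((1/5)/(7/50)) = 0.10291

D_KL(P||Q) = -0.28659 + 0.20000 + 0.23040 + 0.12430 + 0.10291 = 0.37102 ≈ 0.3710 bits

D_KL(Q||P) = Σ Q(x) log₂(Q(x)/P(x))

Computing term by term:
  Q(1)·log₂(Q(1)/P(1)) = (27/50)·log₂((27/50)/(1/5)) = 0.77380
  Q(2)·log₂(Q(2)/P(2)) = (1/10)·log₂((1/10)/(1/5)) = -0.10000
  Q(3)·log₂(Q(3)/P(3)) = (9/100)·log₂((9/100)/(1/5)) = -0.10368
  Q(4)·log₂(Q(4)/P(4)) = (13/100)·log₂((13/100)/(1/5)) = -0.08079
  Q(5)·log₂(Q(5)/P(5)) = (7/50)·log₂((7/50)/(1/5)) = -0.07204

D_KL(Q||P) = 0.77380 - 0.10000 - 0.10368 - 0.08079 - 0.07204 = 0.41729 ≈ 0.4173 bits

These are NOT equal (difference: 0.0463 bits). KL divergence is asymmetric: D_KL(P||Q) ≠ D_KL(Q||P) in general.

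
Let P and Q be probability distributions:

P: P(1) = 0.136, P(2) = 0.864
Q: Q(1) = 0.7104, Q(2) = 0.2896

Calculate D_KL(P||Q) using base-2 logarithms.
1.0381 bits

D_KL(P||Q) = Σ P(x) log₂(P(x)/Q(x))

Computing term by term:
  P(1)·log₂(P(1)/Q(1)) = 0.136·log₂(0.136/0.7104) = -0.32436
  P(2)·log₂(P(2)/Q(2)) = 0.864·log₂(0.864/0.2896) = 1.36250

D_KL(P||Q) = -0.32436 + 1.36250 = 1.03814 ≈ 1.0381 bits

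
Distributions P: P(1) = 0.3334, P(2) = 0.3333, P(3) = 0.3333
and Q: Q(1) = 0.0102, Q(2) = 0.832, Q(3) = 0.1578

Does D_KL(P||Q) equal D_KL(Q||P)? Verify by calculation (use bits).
D_KL(P||Q) = 1.5969 bits, D_KL(Q||P) = 0.8765 bits. No — D_KL(P||Q) ≠ D_KL(Q||P) for this pair.

D_KL(P||Q) = Σ P(x) log₂(P(x)/Q(x))

Computing term by term:
  P(1)·log₂(P(1)/Q(1)) = 0.3334·log₂(0.3334/0.0102) = 1.67721
  P(2)·log₂(P(2)/Q(2)) = 0.3333·log₂(0.3333/0.832) = -0.43988
  P(3)·log₂(P(3)/Q(3)) = 0.3333·log₂(0.3333/0.1578) = 0.35954

D_KL(P||Q) = 1.67721 - 0.43988 + 0.35954 = 1.59687 ≈ 1.5969 bits

D_KL(Q||P) = Σ Q(x) log₂(Q(x)/P(x))

Computing term by term:
  Q(1)·log₂(Q(1)/P(1)) = 0.0102·log₂(0.0102/0.3334) = -0.05131
  Q(2)·log₂(Q(2)/P(2)) = 0.832·log₂(0.832/0.3333) = 1.09804
  Q(3)·log₂(Q(3)/P(3)) = 0.1578·log₂(0.1578/0.3333) = -0.17022

D_KL(Q||P) = -0.05131 + 1.09804 - 0.17022 = 0.87651 ≈ 0.8765 bits

These are NOT equal (difference: 0.7204 bits). KL divergence is asymmetric: D_KL(P||Q) ≠ D_KL(Q||P) in general.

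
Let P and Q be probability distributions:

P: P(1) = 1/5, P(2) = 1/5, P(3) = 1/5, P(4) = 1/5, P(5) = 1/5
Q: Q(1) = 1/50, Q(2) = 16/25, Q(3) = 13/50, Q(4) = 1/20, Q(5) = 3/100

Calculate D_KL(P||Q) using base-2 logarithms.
1.2005 bits

D_KL(P||Q) = Σ P(x) log₂(P(x)/Q(x))

Computing term by term:
  P(1)·log₂(P(1)/Q(1)) = (1/5)·log₂((1/5)/(1/50)) = 0.66439
  P(2)·log₂(P(2)/Q(2)) = (1/5)·log₂((1/5)/(16/25)) = -0.33561
  P(3)·log₂(P(3)/Q(3)) = (1/5)·log₂((1/5)/(13/50)) = -0.07570
  P(4)·log₂(P(4)/Q(4)) = (1/5)·log₂((1/5)/(1/20)) = 0.40000
  P(5)·log₂(P(5)/Q(5)) = (1/5)·log₂((1/5)/(3/100)) = 0.54739

D_KL(P||Q) = 0.66439 - 0.33561 - 0.07570 + 0.40000 + 0.54739 = 1.20047 ≈ 1.2005 bits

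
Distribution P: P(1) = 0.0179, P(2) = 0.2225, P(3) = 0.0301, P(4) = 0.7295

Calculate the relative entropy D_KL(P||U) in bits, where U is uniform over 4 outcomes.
0.9296 bits

U(i) = 1/4 for all i

D_KL(P||U) = Σ P(x) log₂(P(x) / (1/4))
           = Σ P(x) log₂(P(x)) + log₂(4)
           = log₂(4) - H(P)

H(P) = -Σ P(x) log₂(P(x)):
  -P(1)·log₂(P(1)) = -(0.0179)·log₂(0.0179) = 0.10389
  -P(2)·log₂(P(2)) = -(0.2225)·log₂(0.2225) = 0.48241
  -P(3)·log₂(P(3)) = -(0.0301)·log₂(0.0301) = 0.15213
  -P(4)·log₂(P(4)) = -(0.7295)·log₂(0.7295) = 0.33194
H(P) = 0.10389 + 0.48241 + 0.15213 + 0.33194 = 1.07037 bits

log₂(4) = 2.00000 bits

D_KL(P||U) = 2.00000 - 1.07037 = 0.92963 ≈ 0.9296 bits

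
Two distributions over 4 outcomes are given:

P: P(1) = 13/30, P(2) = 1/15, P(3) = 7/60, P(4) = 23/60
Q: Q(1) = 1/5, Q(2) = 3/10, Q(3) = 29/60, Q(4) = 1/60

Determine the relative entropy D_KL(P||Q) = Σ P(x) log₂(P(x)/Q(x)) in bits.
1.8335 bits

D_KL(P||Q) = Σ P(x) log₂(P(x)/Q(x))

Computing term by term:
  P(1)·log₂(P(1)/Q(1)) = (13/30)·log₂((13/30)/(1/5)) = 0.48337
  P(2)·log₂(P(2)/Q(2)) = (1/15)·log₂((1/15)/(3/10)) = -0.14466
  P(3)·log₂(P(3)/Q(3)) = (7/60)·log₂((7/60)/(29/60)) = -0.23924
  P(4)·log₂(P(4)/Q(4)) = (23/60)·log₂((23/60)/(1/60)) = 1.73403

D_KL(P||Q) = 0.48337 - 0.14466 - 0.23924 + 1.73403 = 1.83350 ≈ 1.8335 bits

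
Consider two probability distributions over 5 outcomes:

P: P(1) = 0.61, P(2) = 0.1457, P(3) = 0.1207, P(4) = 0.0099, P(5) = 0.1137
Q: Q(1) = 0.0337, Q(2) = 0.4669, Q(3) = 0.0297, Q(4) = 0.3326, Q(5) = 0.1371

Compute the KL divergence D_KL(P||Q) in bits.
2.4670 bits

D_KL(P||Q) = Σ P(x) log₂(P(x)/Q(x))

Computing term by term:
  P(1)·log₂(P(1)/Q(1)) = 0.61·log₂(0.61/0.0337) = 2.54857
  P(2)·log₂(P(2)/Q(2)) = 0.1457·log₂(0.1457/0.4669) = -0.24479
  P(3)·log₂(P(3)/Q(3)) = 0.1207·log₂(0.1207/0.0297) = 0.24416
  P(4)·log₂(P(4)/Q(4)) = 0.0099·log₂(0.0099/0.3326) = -0.05020
  P(5)·log₂(P(5)/Q(5)) = 0.1137·log₂(0.1137/0.1371) = -0.03070

D_KL(P||Q) = 2.54857 - 0.24479 + 0.24416 - 0.05020 - 0.03070 = 2.46704 ≈ 2.4670 bits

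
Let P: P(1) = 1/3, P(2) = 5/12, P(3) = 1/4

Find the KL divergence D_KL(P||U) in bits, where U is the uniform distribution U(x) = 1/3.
0.0304 bits

U(i) = 1/3 for all i

D_KL(P||U) = Σ P(x) log₂(P(x) / (1/3))
           = Σ P(x) log₂(P(x)) + log₂(3)
           = log₂(3) - H(P)

H(P) = -Σ P(x) log₂(P(x)):
  -P(1)·log₂(P(1)) = -(1/3)·log₂(1/3) = 0.52832
  -P(2)·log₂(P(2)) = -(5/12)·log₂(5/12) = 0.52626
  -P(3)·log₂(P(3)) = -(1/4)·log₂(1/4) = 0.50000
H(P) = 0.52832 + 0.52626 + 0.50000 = 1.55458 bits

log₂(3) = 1.58496 bits

D_KL(P||U) = 1.58496 - 1.55458 = 0.03038 ≈ 0.0304 bits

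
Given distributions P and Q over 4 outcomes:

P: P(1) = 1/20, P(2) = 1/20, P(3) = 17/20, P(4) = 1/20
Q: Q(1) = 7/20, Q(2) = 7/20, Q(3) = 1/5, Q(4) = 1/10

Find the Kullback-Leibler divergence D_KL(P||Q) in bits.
1.4436 bits

D_KL(P||Q) = Σ P(x) log₂(P(x)/Q(x))

Computing term by term:
  P(1)·log₂(P(1)/Q(1)) = (1/20)·log₂((1/20)/(7/20)) = -0.14037
  P(2)·log₂(P(2)/Q(2)) = (1/20)·log₂((1/20)/(7/20)) = -0.14037
  P(3)·log₂(P(3)/Q(3)) = (17/20)·log₂((17/20)/(1/5)) = 1.77434
  P(4)·log₂(P(4)/Q(4)) = (1/20)·log₂((1/20)/(1/10)) = -0.05000

D_KL(P||Q) = -0.14037 - 0.14037 + 1.77434 - 0.05000 = 1.44360 ≈ 1.4436 bits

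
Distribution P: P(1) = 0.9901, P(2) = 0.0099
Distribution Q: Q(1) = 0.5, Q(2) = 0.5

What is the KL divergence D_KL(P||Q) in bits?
0.9199 bits

D_KL(P||Q) = Σ P(x) log₂(P(x)/Q(x))

Computing term by term:
  P(1)·log₂(P(1)/Q(1)) = 0.9901·log₂(0.9901/0.5) = 0.97589
  P(2)·log₂(P(2)/Q(2)) = 0.0099·log₂(0.0099/0.5) = -0.05602

D_KL(P||Q) = 0.97589 - 0.05602 = 0.91987 ≈ 0.9199 bits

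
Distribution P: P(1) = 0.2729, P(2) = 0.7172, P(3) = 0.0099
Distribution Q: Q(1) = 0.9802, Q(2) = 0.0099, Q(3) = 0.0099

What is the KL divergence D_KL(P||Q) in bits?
3.9280 bits

D_KL(P||Q) = Σ P(x) log₂(P(x)/Q(x))

Computing term by term:
  P(1)·log₂(P(1)/Q(1)) = 0.2729·log₂(0.2729/0.9802) = -0.50342
  P(2)·log₂(P(2)/Q(2)) = 0.7172·log₂(0.7172/0.0099) = 4.43144
  P(3)·log₂(P(3)/Q(3)) = 0.0099·log₂(0.0099/0.0099) = 0.00000

D_KL(P||Q) = -0.50342 + 4.43144 + 0.00000 = 3.92802 ≈ 3.9280 bits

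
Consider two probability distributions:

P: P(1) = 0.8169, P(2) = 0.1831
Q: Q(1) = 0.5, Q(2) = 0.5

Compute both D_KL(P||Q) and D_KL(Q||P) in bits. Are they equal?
D_KL(P||Q) = 0.3132 bits, D_KL(Q||P) = 0.3705 bits. No, they are not equal.

D_KL(P||Q) = Σ P(x) log₂(P(x)/Q(x))

Computing term by term:
  P(1)·log₂(P(1)/Q(1)) = 0.8169·log₂(0.8169/0.5) = 0.57855
  P(2)·log₂(P(2)/Q(2)) = 0.1831·log₂(0.1831/0.5) = -0.26537

D_KL(P||Q) = 0.57855 - 0.26537 = 0.31318 ≈ 0.3132 bits

D_KL(Q||P) = Σ Q(x) log₂(Q(x)/P(x))

Computing term by term:
  Q(1)·log₂(Q(1)/P(1)) = 0.5·log₂(0.5/0.8169) = -0.35412
  Q(2)·log₂(Q(2)/P(2)) = 0.5·log₂(0.5/0.1831) = 0.72465

D_KL(Q||P) = -0.35412 + 0.72465 = 0.37053 ≈ 0.3705 bits

These are NOT equal (difference: 0.0573 bits). KL divergence is asymmetric: D_KL(P||Q) ≠ D_KL(Q||P) in general.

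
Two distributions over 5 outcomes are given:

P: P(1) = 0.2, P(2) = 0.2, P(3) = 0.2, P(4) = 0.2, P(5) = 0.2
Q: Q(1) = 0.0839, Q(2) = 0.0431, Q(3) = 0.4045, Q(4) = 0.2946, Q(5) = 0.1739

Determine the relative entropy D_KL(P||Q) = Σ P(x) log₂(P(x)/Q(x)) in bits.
0.4189 bits

D_KL(P||Q) = Σ P(x) log₂(P(x)/Q(x))

Computing term by term:
  P(1)·log₂(P(1)/Q(1)) = 0.2·log₂(0.2/0.0839) = 0.25065
  P(2)·log₂(P(2)/Q(2)) = 0.2·log₂(0.2/0.0431) = 0.44285
  P(3)·log₂(P(3)/Q(3)) = 0.2·log₂(0.2/0.4045) = -0.20323
  P(4)·log₂(P(4)/Q(4)) = 0.2·log₂(0.2/0.2946) = -0.11175
  P(5)·log₂(P(5)/Q(5)) = 0.2·log₂(0.2/0.1739) = 0.04035

D_KL(P||Q) = 0.25065 + 0.44285 - 0.20323 - 0.11175 + 0.04035 = 0.41887 ≈ 0.4189 bits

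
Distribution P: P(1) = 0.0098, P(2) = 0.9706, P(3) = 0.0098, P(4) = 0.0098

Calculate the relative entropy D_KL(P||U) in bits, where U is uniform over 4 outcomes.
1.7620 bits

U(i) = 1/4 for all i

D_KL(P||U) = Σ P(x) log₂(P(x) / (1/4))
           = Σ P(x) log₂(P(x)) + log₂(4)
           = log₂(4) - H(P)

H(P) = -Σ P(x) log₂(P(x)):
  -P(1)·log₂(P(1)) = -(0.0098)·log₂(0.0098) = 0.06540
  -P(2)·log₂(P(2)) = -(0.9706)·log₂(0.9706) = 0.04179
  -P(3)·log₂(P(3)) = -(0.0098)·log₂(0.0098) = 0.06540
  -P(4)·log₂(P(4)) = -(0.0098)·log₂(0.0098) = 0.06540
H(P) = 0.06540 + 0.04179 + 0.06540 + 0.06540 = 0.23799 bits

log₂(4) = 2.00000 bits

D_KL(P||U) = 2.00000 - 0.23799 = 1.76201 ≈ 1.7620 bits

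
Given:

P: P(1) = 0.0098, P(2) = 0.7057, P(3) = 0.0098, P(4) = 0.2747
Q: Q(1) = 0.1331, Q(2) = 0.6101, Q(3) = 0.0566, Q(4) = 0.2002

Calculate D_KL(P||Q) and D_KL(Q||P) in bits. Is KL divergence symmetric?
D_KL(P||Q) = 0.2119 bits, D_KL(Q||P) = 0.4246 bits. No, KL divergence is not symmetric.

D_KL(P||Q) = Σ P(x) log₂(P(x)/Q(x))

Computing term by term:
  P(1)·log₂(P(1)/Q(1)) = 0.0098·log₂(0.0098/0.1331) = -0.03688
  P(2)·log₂(P(2)/Q(2)) = 0.7057·log₂(0.7057/0.6101) = 0.14820
  P(3)·log₂(P(3)/Q(3)) = 0.0098·log₂(0.0098/0.0566) = -0.02479
  P(4)·log₂(P(4)/Q(4)) = 0.2747·log₂(0.2747/0.2002) = 0.12538

D_KL(P||Q) = -0.03688 + 0.14820 - 0.02479 + 0.12538 = 0.21191 ≈ 0.2119 bits

D_KL(Q||P) = Σ Q(x) log₂(Q(x)/P(x))

Computing term by term:
  Q(1)·log₂(Q(1)/P(1)) = 0.1331·log₂(0.1331/0.0098) = 0.50093
  Q(2)·log₂(Q(2)/P(2)) = 0.6101·log₂(0.6101/0.7057) = -0.12813
  Q(3)·log₂(Q(3)/P(3)) = 0.0566·log₂(0.0566/0.0098) = 0.14320
  Q(4)·log₂(Q(4)/P(4)) = 0.2002·log₂(0.2002/0.2747) = -0.09137

D_KL(Q||P) = 0.50093 - 0.12813 + 0.14320 - 0.09137 = 0.42463 ≈ 0.4246 bits

These are NOT equal (difference: 0.2127 bits). KL divergence is asymmetric: D_KL(P||Q) ≠ D_KL(Q||P) in general.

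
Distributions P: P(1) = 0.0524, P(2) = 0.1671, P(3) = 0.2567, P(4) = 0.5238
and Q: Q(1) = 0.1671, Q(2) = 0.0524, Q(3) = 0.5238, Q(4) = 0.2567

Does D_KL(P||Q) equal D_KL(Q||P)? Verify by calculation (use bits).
D_KL(P||Q) = 0.4667 bits, D_KL(Q||P) = 0.4667 bits. Yes — for this pair D_KL(P||Q) = D_KL(Q||P).

D_KL(P||Q) = Σ P(x) log₂(P(x)/Q(x))

Computing term by term:
  P(1)·log₂(P(1)/Q(1)) = 0.0524·log₂(0.0524/0.1671) = -0.08767
  P(2)·log₂(P(2)/Q(2)) = 0.1671·log₂(0.1671/0.0524) = 0.27957
  P(3)·log₂(P(3)/Q(3)) = 0.2567·log₂(0.2567/0.5238) = -0.26413
  P(4)·log₂(P(4)/Q(4)) = 0.5238·log₂(0.5238/0.2567) = 0.53895

D_KL(P||Q) = -0.08767 + 0.27957 - 0.26413 + 0.53895 = 0.46672 ≈ 0.4667 bits

D_KL(Q||P) = Σ Q(x) log₂(Q(x)/P(x))

Computing term by term:
  Q(1)·log₂(Q(1)/P(1)) = 0.1671·log₂(0.1671/0.0524) = 0.27957
  Q(2)·log₂(Q(2)/P(2)) = 0.0524·log₂(0.0524/0.1671) = -0.08767
  Q(3)·log₂(Q(3)/P(3)) = 0.5238·log₂(0.5238/0.2567) = 0.53895
  Q(4)·log₂(Q(4)/P(4)) = 0.2567·log₂(0.2567/0.5238) = -0.26413

D_KL(Q||P) = 0.27957 - 0.08767 + 0.53895 - 0.26413 = 0.46672 ≈ 0.4667 bits

These ARE equal here. Q is P with outcomes relabeled (Q(1) = P(2), Q(2) = P(1), Q(3) = P(4), Q(4) = P(3)) by a relabeling that is its own inverse, so the two sums contain exactly the same terms in a different order. This is a special case — KL divergence is not symmetric in general: D_KL(P||Q) ≠ D_KL(Q||P) for most P, Q.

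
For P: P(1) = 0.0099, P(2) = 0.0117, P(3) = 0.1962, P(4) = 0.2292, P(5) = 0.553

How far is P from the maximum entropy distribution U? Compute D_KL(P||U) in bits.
0.7602 bits

U(i) = 1/5 for all i

D_KL(P||U) = Σ P(x) log₂(P(x) / (1/5))
           = Σ P(x) log₂(P(x)) + log₂(5)
           = log₂(5) - H(P)

H(P) = -Σ P(x) log₂(P(x)):
  -P(1)·log₂(P(1)) = -(0.0099)·log₂(0.0099) = 0.06592
  -P(2)·log₂(P(2)) = -(0.0117)·log₂(0.0117) = 0.07508
  -P(3)·log₂(P(3)) = -(0.1962)·log₂(0.1962) = 0.46099
  -P(4)·log₂(P(4)) = -(0.2292)·log₂(0.2292) = 0.48712
  -P(5)·log₂(P(5)) = -(0.553)·log₂(0.553) = 0.47262
H(P) = 0.06592 + 0.07508 + 0.46099 + 0.48712 + 0.47262 = 1.56173 bits

log₂(5) = 2.32193 bits

D_KL(P||U) = 2.32193 - 1.56173 = 0.76020 ≈ 0.7602 bits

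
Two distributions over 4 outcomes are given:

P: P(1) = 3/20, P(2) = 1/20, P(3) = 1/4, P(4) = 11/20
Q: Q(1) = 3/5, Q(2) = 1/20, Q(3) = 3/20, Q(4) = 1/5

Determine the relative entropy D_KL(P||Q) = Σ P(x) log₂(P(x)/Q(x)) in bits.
0.6869 bits

D_KL(P||Q) = Σ P(x) log₂(P(x)/Q(x))

Computing term by term:
  P(1)·log₂(P(1)/Q(1)) = (3/20)·log₂((3/20)/(3/5)) = -0.30000
  P(2)·log₂(P(2)/Q(2)) = (1/20)·log₂((1/20)/(1/20)) = 0.00000
  P(3)·log₂(P(3)/Q(3)) = (1/4)·log₂((1/4)/(3/20)) = 0.18424
  P(4)·log₂(P(4)/Q(4)) = (11/20)·log₂((11/20)/(1/5)) = 0.80269

D_KL(P||Q) = -0.30000 + 0.00000 + 0.18424 + 0.80269 = 0.68693 ≈ 0.6869 bits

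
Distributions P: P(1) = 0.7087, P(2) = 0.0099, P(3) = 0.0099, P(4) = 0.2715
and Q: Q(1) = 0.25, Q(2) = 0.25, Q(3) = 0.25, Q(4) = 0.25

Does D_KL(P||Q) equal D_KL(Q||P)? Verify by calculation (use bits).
D_KL(P||Q) = 1.0054 bits, D_KL(Q||P) = 1.9236 bits. No — D_KL(P||Q) ≠ D_KL(Q||P) for this pair.

D_KL(P||Q) = Σ P(x) log₂(P(x)/Q(x))

Computing term by term:
  P(1)·log₂(P(1)/Q(1)) = 0.7087·log₂(0.7087/0.25) = 1.06535
  P(2)·log₂(P(2)/Q(2)) = 0.0099·log₂(0.0099/0.25) = -0.04612
  P(3)·log₂(P(3)/Q(3)) = 0.0099·log₂(0.0099/0.25) = -0.04612
  P(4)·log₂(P(4)/Q(4)) = 0.2715·log₂(0.2715/0.25) = 0.03232

D_KL(P||Q) = 1.06535 - 0.04612 - 0.04612 + 0.03232 = 1.00543 ≈ 1.0054 bits

D_KL(Q||P) = Σ Q(x) log₂(Q(x)/P(x))

Computing term by term:
  Q(1)·log₂(Q(1)/P(1)) = 0.25·log₂(0.25/0.7087) = -0.37581
  Q(2)·log₂(Q(2)/P(2)) = 0.25·log₂(0.25/0.0099) = 1.16459
  Q(3)·log₂(Q(3)/P(3)) = 0.25·log₂(0.25/0.0099) = 1.16459
  Q(4)·log₂(Q(4)/P(4)) = 0.25·log₂(0.25/0.2715) = -0.02976

D_KL(Q||P) = -0.37581 + 1.16459 + 1.16459 - 0.02976 = 1.92361 ≈ 1.9236 bits

These are NOT equal (difference: 0.9182 bits). KL divergence is asymmetric: D_KL(P||Q) ≠ D_KL(Q||P) in general.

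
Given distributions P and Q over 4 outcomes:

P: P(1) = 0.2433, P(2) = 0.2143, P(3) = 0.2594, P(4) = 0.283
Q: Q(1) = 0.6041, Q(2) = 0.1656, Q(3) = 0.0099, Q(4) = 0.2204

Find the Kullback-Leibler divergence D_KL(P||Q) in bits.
1.0847 bits

D_KL(P||Q) = Σ P(x) log₂(P(x)/Q(x))

Computing term by term:
  P(1)·log₂(P(1)/Q(1)) = 0.2433·log₂(0.2433/0.6041) = -0.31922
  P(2)·log₂(P(2)/Q(2)) = 0.2143·log₂(0.2143/0.1656) = 0.07970
  P(3)·log₂(P(3)/Q(3)) = 0.2594·log₂(0.2594/0.0099) = 1.22219
  P(4)·log₂(P(4)/Q(4)) = 0.283·log₂(0.283/0.2204) = 0.10207

D_KL(P||Q) = -0.31922 + 0.07970 + 1.22219 + 0.10207 = 1.08474 ≈ 1.0847 bits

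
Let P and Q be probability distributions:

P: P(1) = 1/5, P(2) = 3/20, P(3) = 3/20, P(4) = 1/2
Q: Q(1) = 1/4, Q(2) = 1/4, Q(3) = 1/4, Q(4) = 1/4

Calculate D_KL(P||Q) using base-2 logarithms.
0.2145 bits

D_KL(P||Q) = Σ P(x) log₂(P(x)/Q(x))

Computing term by term:
  P(1)·log₂(P(1)/Q(1)) = (1/5)·log₂((1/5)/(1/4)) = -0.06439
  P(2)·log₂(P(2)/Q(2)) = (3/20)·log₂((3/20)/(1/4)) = -0.11054
  P(3)·log₂(P(3)/Q(3)) = (3/20)·log₂((3/20)/(1/4)) = -0.11054
  P(4)·log₂(P(4)/Q(4)) = (1/2)·log₂((1/2)/(1/4)) = 0.50000

D_KL(P||Q) = -0.06439 - 0.11054 - 0.11054 + 0.50000 = 0.21453 ≈ 0.2145 bits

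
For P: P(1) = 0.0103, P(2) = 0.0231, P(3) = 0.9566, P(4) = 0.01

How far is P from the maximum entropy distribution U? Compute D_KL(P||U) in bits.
1.6788 bits

U(i) = 1/4 for all i

D_KL(P||U) = Σ P(x) log₂(P(x) / (1/4))
           = Σ P(x) log₂(P(x)) + log₂(4)
           = log₂(4) - H(P)

H(P) = -Σ P(x) log₂(P(x)):
  -P(1)·log₂(P(1)) = -(0.0103)·log₂(0.0103) = 0.06799
  -P(2)·log₂(P(2)) = -(0.0231)·log₂(0.0231) = 0.12557
  -P(3)·log₂(P(3)) = -(0.9566)·log₂(0.9566) = 0.06123
  -P(4)·log₂(P(4)) = -(0.01)·log₂(0.01) = 0.06644
H(P) = 0.06799 + 0.12557 + 0.06123 + 0.06644 = 0.32123 bits

log₂(4) = 2.00000 bits

D_KL(P||U) = 2.00000 - 0.32123 = 1.67877 ≈ 1.6788 bits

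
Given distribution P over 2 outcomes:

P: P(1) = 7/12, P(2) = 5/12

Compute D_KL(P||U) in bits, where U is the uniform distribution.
0.0201 bits

U(i) = 1/2 for all i

D_KL(P||U) = Σ P(x) log₂(P(x) / (1/2))
           = Σ P(x) log₂(P(x)) + log₂(2)
           = log₂(2) - H(P)

H(P) = -Σ P(x) log₂(P(x)):
  -P(1)·log₂(P(1)) = -(7/12)·log₂(7/12) = 0.45360
  -P(2)·log₂(P(2)) = -(5/12)·log₂(5/12) = 0.52626
H(P) = 0.45360 + 0.52626 = 0.97986 bits

log₂(2) = 1.00000 bits

D_KL(P||U) = 1.00000 - 0.97986 = 0.02014 ≈ 0.0201 bits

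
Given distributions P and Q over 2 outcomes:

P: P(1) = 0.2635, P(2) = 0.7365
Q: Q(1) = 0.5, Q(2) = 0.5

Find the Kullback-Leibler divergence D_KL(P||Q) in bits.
0.1680 bits

D_KL(P||Q) = Σ P(x) log₂(P(x)/Q(x))

Computing term by term:
  P(1)·log₂(P(1)/Q(1)) = 0.2635·log₂(0.2635/0.5) = -0.24351
  P(2)·log₂(P(2)/Q(2)) = 0.7365·log₂(0.7365/0.5) = 0.41152

D_KL(P||Q) = -0.24351 + 0.41152 = 0.16801 ≈ 0.1680 bits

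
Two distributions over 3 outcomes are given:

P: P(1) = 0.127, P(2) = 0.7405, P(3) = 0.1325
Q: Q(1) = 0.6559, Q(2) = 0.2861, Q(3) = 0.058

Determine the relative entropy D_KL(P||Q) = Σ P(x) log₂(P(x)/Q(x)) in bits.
0.8731 bits

D_KL(P||Q) = Σ P(x) log₂(P(x)/Q(x))

Computing term by term:
  P(1)·log₂(P(1)/Q(1)) = 0.127·log₂(0.127/0.6559) = -0.30082
  P(2)·log₂(P(2)/Q(2)) = 0.7405·log₂(0.7405/0.2861) = 1.01595
  P(3)·log₂(P(3)/Q(3)) = 0.1325·log₂(0.1325/0.058) = 0.15792

D_KL(P||Q) = -0.30082 + 1.01595 + 0.15792 = 0.87305 ≈ 0.8731 bits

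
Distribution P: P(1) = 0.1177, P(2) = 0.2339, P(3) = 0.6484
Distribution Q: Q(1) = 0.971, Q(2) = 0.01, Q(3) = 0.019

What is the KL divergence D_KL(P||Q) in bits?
4.0076 bits

D_KL(P||Q) = Σ P(x) log₂(P(x)/Q(x))

Computing term by term:
  P(1)·log₂(P(1)/Q(1)) = 0.1177·log₂(0.1177/0.971) = -0.35832
  P(2)·log₂(P(2)/Q(2)) = 0.2339·log₂(0.2339/0.01) = 1.06374
  P(3)·log₂(P(3)/Q(3)) = 0.6484·log₂(0.6484/0.019) = 3.30218

D_KL(P||Q) = -0.35832 + 1.06374 + 3.30218 = 4.00760 ≈ 4.0076 bits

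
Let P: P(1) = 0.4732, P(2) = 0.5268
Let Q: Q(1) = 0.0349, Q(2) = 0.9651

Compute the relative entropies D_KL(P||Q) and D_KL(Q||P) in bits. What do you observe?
D_KL(P||Q) = 1.3197 bits, D_KL(Q||P) = 0.7117 bits. The two directions give different values (D_KL(P||Q) exceeds D_KL(Q||P) by 0.6080 bits): KL divergence is asymmetric.

D_KL(P||Q) = Σ P(x) log₂(P(x)/Q(x))

Computing term by term:
  P(1)·log₂(P(1)/Q(1)) = 0.4732·log₂(0.4732/0.0349) = 1.77978
  P(2)·log₂(P(2)/Q(2)) = 0.5268·log₂(0.5268/0.9651) = -0.46012

D_KL(P||Q) = 1.77978 - 0.46012 = 1.31966 ≈ 1.3197 bits

D_KL(Q||P) = Σ Q(x) log₂(Q(x)/P(x))

Computing term by term:
  Q(1)·log₂(Q(1)/P(1)) = 0.0349·log₂(0.0349/0.4732) = -0.13126
  Q(2)·log₂(Q(2)/P(2)) = 0.9651·log₂(0.9651/0.5268) = 0.84294

D_KL(Q||P) = -0.13126 + 0.84294 = 0.71168 ≈ 0.7117 bits

These are NOT equal (difference: 0.6080 bits). KL divergence is asymmetric: D_KL(P||Q) ≠ D_KL(Q||P) in general.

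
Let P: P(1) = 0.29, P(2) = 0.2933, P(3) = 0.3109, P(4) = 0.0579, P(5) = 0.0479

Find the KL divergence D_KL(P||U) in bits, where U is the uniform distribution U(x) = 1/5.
0.3130 bits

U(i) = 1/5 for all i

D_KL(P||U) = Σ P(x) log₂(P(x) / (1/5))
           = Σ P(x) log₂(P(x)) + log₂(5)
           = log₂(5) - H(P)

H(P) = -Σ P(x) log₂(P(x)):
  -P(1)·log₂(P(1)) = -(0.29)·log₂(0.29) = 0.51790
  -P(2)·log₂(P(2)) = -(0.2933)·log₂(0.2933) = 0.51901
  -P(3)·log₂(P(3)) = -(0.3109)·log₂(0.3109) = 0.52401
  -P(4)·log₂(P(4)) = -(0.0579)·log₂(0.0579) = 0.23799
  -P(5)·log₂(P(5)) = -(0.0479)·log₂(0.0479) = 0.20999
H(P) = 0.51790 + 0.51901 + 0.52401 + 0.23799 + 0.20999 = 2.00890 bits

log₂(5) = 2.32193 bits

D_KL(P||U) = 2.32193 - 2.00890 = 0.31303 ≈ 0.3130 bits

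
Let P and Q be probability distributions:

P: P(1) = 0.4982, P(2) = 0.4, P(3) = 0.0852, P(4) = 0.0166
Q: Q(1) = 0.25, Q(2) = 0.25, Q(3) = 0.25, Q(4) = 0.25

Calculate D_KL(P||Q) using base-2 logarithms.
0.5696 bits

D_KL(P||Q) = Σ P(x) log₂(P(x)/Q(x))

Computing term by term:
  P(1)·log₂(P(1)/Q(1)) = 0.4982·log₂(0.4982/0.25) = 0.49561
  P(2)·log₂(P(2)/Q(2)) = 0.4·log₂(0.4/0.25) = 0.27123
  P(3)·log₂(P(3)/Q(3)) = 0.0852·log₂(0.0852/0.25) = -0.13232
  P(4)·log₂(P(4)/Q(4)) = 0.0166·log₂(0.0166/0.25) = -0.06495

D_KL(P||Q) = 0.49561 + 0.27123 - 0.13232 - 0.06495 = 0.56957 ≈ 0.5696 bits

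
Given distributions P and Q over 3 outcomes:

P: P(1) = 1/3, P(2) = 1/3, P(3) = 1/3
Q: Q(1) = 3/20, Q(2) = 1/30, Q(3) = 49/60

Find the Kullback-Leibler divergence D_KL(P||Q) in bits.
1.0604 bits

D_KL(P||Q) = Σ P(x) log₂(P(x)/Q(x))

Computing term by term:
  P(1)·log₂(P(1)/Q(1)) = (1/3)·log₂((1/3)/(3/20)) = 0.38400
  P(2)·log₂(P(2)/Q(2)) = (1/3)·log₂((1/3)/(1/30)) = 1.10731
  P(3)·log₂(P(3)/Q(3)) = (1/3)·log₂((1/3)/(49/60)) = -0.43093

D_KL(P||Q) = 0.38400 + 1.10731 - 0.43093 = 1.06038 ≈ 1.0604 bits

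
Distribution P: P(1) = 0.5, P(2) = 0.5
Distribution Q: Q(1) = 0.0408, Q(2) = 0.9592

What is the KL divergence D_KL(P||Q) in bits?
1.3377 bits

D_KL(P||Q) = Σ P(x) log₂(P(x)/Q(x))

Computing term by term:
  P(1)·log₂(P(1)/Q(1)) = 0.5·log₂(0.5/0.0408) = 1.80764
  P(2)·log₂(P(2)/Q(2)) = 0.5·log₂(0.5/0.9592) = -0.46995

D_KL(P||Q) = 1.80764 - 0.46995 = 1.33769 ≈ 1.3377 bits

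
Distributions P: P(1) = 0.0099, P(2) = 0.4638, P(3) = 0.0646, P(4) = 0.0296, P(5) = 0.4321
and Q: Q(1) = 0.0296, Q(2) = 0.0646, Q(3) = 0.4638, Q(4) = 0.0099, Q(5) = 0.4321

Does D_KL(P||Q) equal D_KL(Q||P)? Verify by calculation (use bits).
D_KL(P||Q) = 1.1664 bits, D_KL(Q||P) = 1.1664 bits. Yes — for this pair D_KL(P||Q) = D_KL(Q||P).

D_KL(P||Q) = Σ P(x) log₂(P(x)/Q(x))

Computing term by term:
  P(1)·log₂(P(1)/Q(1)) = 0.0099·log₂(0.0099/0.0296) = -0.01564
  P(2)·log₂(P(2)/Q(2)) = 0.4638·log₂(0.4638/0.0646) = 1.31900
  P(3)·log₂(P(3)/Q(3)) = 0.0646·log₂(0.0646/0.4638) = -0.18372
  P(4)·log₂(P(4)/Q(4)) = 0.0296·log₂(0.0296/0.0099) = 0.04677
  P(5)·log₂(P(5)/Q(5)) = 0.4321·log₂(0.4321/0.4321) = 0.00000

D_KL(P||Q) = -0.01564 + 1.31900 - 0.18372 + 0.04677 + 0.00000 = 1.16641 ≈ 1.1664 bits

D_KL(Q||P) = Σ Q(x) log₂(Q(x)/P(x))

Computing term by term:
  Q(1)·log₂(Q(1)/P(1)) = 0.0296·log₂(0.0296/0.0099) = 0.04677
  Q(2)·log₂(Q(2)/P(2)) = 0.0646·log₂(0.0646/0.4638) = -0.18372
  Q(3)·log₂(Q(3)/P(3)) = 0.4638·log₂(0.4638/0.0646) = 1.31900
  Q(4)·log₂(Q(4)/P(4)) = 0.0099·log₂(0.0099/0.0296) = -0.01564
  Q(5)·log₂(Q(5)/P(5)) = 0.4321·log₂(0.4321/0.4321) = 0.00000

D_KL(Q||P) = 0.04677 - 0.18372 + 1.31900 - 0.01564 + 0.00000 = 1.16641 ≈ 1.1664 bits

These ARE equal here. Q is P with outcomes relabeled (Q(1) = P(4), Q(2) = P(3), Q(3) = P(2), Q(4) = P(1)) by a relabeling that is its own inverse, so the two sums contain exactly the same terms in a different order. This is a special case — KL divergence is not symmetric in general: D_KL(P||Q) ≠ D_KL(Q||P) for most P, Q.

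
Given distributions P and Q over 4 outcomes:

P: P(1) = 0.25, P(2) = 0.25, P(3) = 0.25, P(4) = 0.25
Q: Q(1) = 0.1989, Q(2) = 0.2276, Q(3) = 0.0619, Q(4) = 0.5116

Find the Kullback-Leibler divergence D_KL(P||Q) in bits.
0.3615 bits

D_KL(P||Q) = Σ P(x) log₂(P(x)/Q(x))

Computing term by term:
  P(1)·log₂(P(1)/Q(1)) = 0.25·log₂(0.25/0.1989) = 0.08247
  P(2)·log₂(P(2)/Q(2)) = 0.25·log₂(0.25/0.2276) = 0.03386
  P(3)·log₂(P(3)/Q(3)) = 0.25·log₂(0.25/0.0619) = 0.50348
  P(4)·log₂(P(4)/Q(4)) = 0.25·log₂(0.25/0.5116) = -0.25827

D_KL(P||Q) = 0.08247 + 0.03386 + 0.50348 - 0.25827 = 0.36154 ≈ 0.3615 bits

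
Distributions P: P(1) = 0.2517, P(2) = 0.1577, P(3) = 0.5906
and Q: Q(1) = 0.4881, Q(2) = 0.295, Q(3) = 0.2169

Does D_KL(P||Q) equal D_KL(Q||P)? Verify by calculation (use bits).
D_KL(P||Q) = 0.4705 bits, D_KL(Q||P) = 0.4195 bits. No — D_KL(P||Q) ≠ D_KL(Q||P) for this pair.

D_KL(P||Q) = Σ P(x) log₂(P(x)/Q(x))

Computing term by term:
  P(1)·log₂(P(1)/Q(1)) = 0.2517·log₂(0.2517/0.4881) = -0.24049
  P(2)·log₂(P(2)/Q(2)) = 0.1577·log₂(0.1577/0.295) = -0.14249
  P(3)·log₂(P(3)/Q(3)) = 0.5906·log₂(0.5906/0.2169) = 0.85351

D_KL(P||Q) = -0.24049 - 0.14249 + 0.85351 = 0.47053 ≈ 0.4705 bits

D_KL(Q||P) = Σ Q(x) log₂(Q(x)/P(x))

Computing term by term:
  Q(1)·log₂(Q(1)/P(1)) = 0.4881·log₂(0.4881/0.2517) = 0.46637
  Q(2)·log₂(Q(2)/P(2)) = 0.295·log₂(0.295/0.1577) = 0.26654
  Q(3)·log₂(Q(3)/P(3)) = 0.2169·log₂(0.2169/0.5906) = -0.31345

D_KL(Q||P) = 0.46637 + 0.26654 - 0.31345 = 0.41946 ≈ 0.4195 bits

These are NOT equal (difference: 0.0510 bits). KL divergence is asymmetric: D_KL(P||Q) ≠ D_KL(Q||P) in general.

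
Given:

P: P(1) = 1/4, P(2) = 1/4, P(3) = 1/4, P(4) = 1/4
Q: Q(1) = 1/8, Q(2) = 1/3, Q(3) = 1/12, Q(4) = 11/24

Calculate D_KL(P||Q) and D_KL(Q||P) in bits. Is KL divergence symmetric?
D_KL(P||Q) = 0.3239 bits, D_KL(Q||P) = 0.2821 bits. No, KL divergence is not symmetric.

D_KL(P||Q) = Σ P(x) log₂(P(x)/Q(x))

Computing term by term:
  P(1)·log₂(P(1)/Q(1)) = (1/4)·log₂((1/4)/(1/8)) = 0.25000
  P(2)·log₂(P(2)/Q(2)) = (1/4)·log₂((1/4)/(1/3)) = -0.10376
  P(3)·log₂(P(3)/Q(3)) = (1/4)·log₂((1/4)/(1/12)) = 0.39624
  P(4)·log₂(P(4)/Q(4)) = (1/4)·log₂((1/4)/(11/24)) = -0.21862

D_KL(P||Q) = 0.25000 - 0.10376 + 0.39624 - 0.21862 = 0.32386 ≈ 0.3239 bits

D_KL(Q||P) = Σ Q(x) log₂(Q(x)/P(x))

Computing term by term:
  Q(1)·log₂(Q(1)/P(1)) = (1/8)·log₂((1/8)/(1/4)) = -0.12500
  Q(2)·log₂(Q(2)/P(2)) = (1/3)·log₂((1/3)/(1/4)) = 0.13835
  Q(3)·log₂(Q(3)/P(3)) = (1/12)·log₂((1/12)/(1/4)) = -0.13208
  Q(4)·log₂(Q(4)/P(4)) = (11/24)·log₂((11/24)/(1/4)) = 0.40080

D_KL(Q||P) = -0.12500 + 0.13835 - 0.13208 + 0.40080 = 0.28207 ≈ 0.2821 bits

These are NOT equal (difference: 0.0418 bits). KL divergence is asymmetric: D_KL(P||Q) ≠ D_KL(Q||P) in general.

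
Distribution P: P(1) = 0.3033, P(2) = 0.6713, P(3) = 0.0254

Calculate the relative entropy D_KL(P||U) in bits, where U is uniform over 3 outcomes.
0.5424 bits

U(i) = 1/3 for all i

D_KL(P||U) = Σ P(x) log₂(P(x) / (1/3))
           = Σ P(x) log₂(P(x)) + log₂(3)
           = log₂(3) - H(P)

H(P) = -Σ P(x) log₂(P(x)):
  -P(1)·log₂(P(1)) = -(0.3033)·log₂(0.3033) = 0.52203
  -P(2)·log₂(P(2)) = -(0.6713)·log₂(0.6713) = 0.38598
  -P(3)·log₂(P(3)) = -(0.0254)·log₂(0.0254) = 0.13460
H(P) = 0.52203 + 0.38598 + 0.13460 = 1.04261 bits

log₂(3) = 1.58496 bits

D_KL(P||U) = 1.58496 - 1.04261 = 0.54235 ≈ 0.5424 bits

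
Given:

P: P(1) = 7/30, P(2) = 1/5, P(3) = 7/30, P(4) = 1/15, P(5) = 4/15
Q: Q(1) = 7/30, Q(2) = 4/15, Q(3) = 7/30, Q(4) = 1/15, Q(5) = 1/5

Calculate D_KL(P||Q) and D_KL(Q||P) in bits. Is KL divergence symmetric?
D_KL(P||Q) = 0.0277 bits, D_KL(Q||P) = 0.0277 bits. The two values coincide for this particular pair, but no — KL divergence is not symmetric in general.

D_KL(P||Q) = Σ P(x) log₂(P(x)/Q(x))

Computing term by term:
  P(1)·log₂(P(1)/Q(1)) = (7/30)·log₂((7/30)/(7/30)) = 0.00000
  P(2)·log₂(P(2)/Q(2)) = (1/5)·log₂((1/5)/(4/15)) = -0.08301
  P(3)·log₂(P(3)/Q(3)) = (7/30)·log₂((7/30)/(7/30)) = 0.00000
  P(4)·log₂(P(4)/Q(4)) = (1/15)·log₂((1/15)/(1/15)) = 0.00000
  P(5)·log₂(P(5)/Q(5)) = (4/15)·log₂((4/15)/(1/5)) = 0.11068

D_KL(P||Q) = 0.00000 - 0.08301 + 0.00000 + 0.00000 + 0.11068 = 0.02767 ≈ 0.0277 bits

D_KL(Q||P) = Σ Q(x) log₂(Q(x)/P(x))

Computing term by term:
  Q(1)·log₂(Q(1)/P(1)) = (7/30)·log₂((7/30)/(7/30)) = 0.00000
  Q(2)·log₂(Q(2)/P(2)) = (4/15)·log₂((4/15)/(1/5)) = 0.11068
  Q(3)·log₂(Q(3)/P(3)) = (7/30)·log₂((7/30)/(7/30)) = 0.00000
  Q(4)·log₂(Q(4)/P(4)) = (1/15)·log₂((1/15)/(1/15)) = 0.00000
  Q(5)·log₂(Q(5)/P(5)) = (1/5)·log₂((1/5)/(4/15)) = -0.08301

D_KL(Q||P) = 0.00000 + 0.11068 + 0.00000 + 0.00000 - 0.08301 = 0.02767 ≈ 0.0277 bits

These ARE equal here. Q is P with outcomes relabeled (Q(2) = P(5), Q(5) = P(2)) by a relabeling that is its own inverse, so the two sums contain exactly the same terms in a different order. This is a special case — KL divergence is not symmetric in general: D_KL(P||Q) ≠ D_KL(Q||P) for most P, Q.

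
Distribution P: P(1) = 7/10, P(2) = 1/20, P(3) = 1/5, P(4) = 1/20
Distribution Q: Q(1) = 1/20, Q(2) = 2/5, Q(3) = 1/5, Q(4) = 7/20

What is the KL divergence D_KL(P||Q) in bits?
2.3748 bits

D_KL(P||Q) = Σ P(x) log₂(P(x)/Q(x))

Computing term by term:
  P(1)·log₂(P(1)/Q(1)) = (7/10)·log₂((7/10)/(1/20)) = 2.66515
  P(2)·log₂(P(2)/Q(2)) = (1/20)·log₂((1/20)/(2/5)) = -0.15000
  P(3)·log₂(P(3)/Q(3)) = (1/5)·log₂((1/5)/(1/5)) = 0.00000
  P(4)·log₂(P(4)/Q(4)) = (1/20)·log₂((1/20)/(7/20)) = -0.14037

D_KL(P||Q) = 2.66515 - 0.15000 + 0.00000 - 0.14037 = 2.37478 ≈ 2.3748 bits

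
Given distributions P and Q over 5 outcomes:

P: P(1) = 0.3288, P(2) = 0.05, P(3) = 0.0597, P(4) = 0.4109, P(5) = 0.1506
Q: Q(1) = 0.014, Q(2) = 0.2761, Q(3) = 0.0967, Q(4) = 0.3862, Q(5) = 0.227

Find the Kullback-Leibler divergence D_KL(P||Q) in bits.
1.2801 bits

D_KL(P||Q) = Σ P(x) log₂(P(x)/Q(x))

Computing term by term:
  P(1)·log₂(P(1)/Q(1)) = 0.3288·log₂(0.3288/0.014) = 1.49726
  P(2)·log₂(P(2)/Q(2)) = 0.05·log₂(0.05/0.2761) = -0.12326
  P(3)·log₂(P(3)/Q(3)) = 0.0597·log₂(0.0597/0.0967) = -0.04154
  P(4)·log₂(P(4)/Q(4)) = 0.4109·log₂(0.4109/0.3862) = 0.03675
  P(5)·log₂(P(5)/Q(5)) = 0.1506·log₂(0.1506/0.227) = -0.08915

D_KL(P||Q) = 1.49726 - 0.12326 - 0.04154 + 0.03675 - 0.08915 = 1.28006 ≈ 1.2801 bits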